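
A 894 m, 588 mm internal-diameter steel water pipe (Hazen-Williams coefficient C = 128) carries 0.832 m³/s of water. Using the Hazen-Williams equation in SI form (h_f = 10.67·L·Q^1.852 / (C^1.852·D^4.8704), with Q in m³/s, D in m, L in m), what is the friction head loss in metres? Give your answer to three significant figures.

h_f = 10.67·894·0.832^1.852 / (128^1.852·0.588^4.8704) = 11.28 m

h_f ≈ 11.3 m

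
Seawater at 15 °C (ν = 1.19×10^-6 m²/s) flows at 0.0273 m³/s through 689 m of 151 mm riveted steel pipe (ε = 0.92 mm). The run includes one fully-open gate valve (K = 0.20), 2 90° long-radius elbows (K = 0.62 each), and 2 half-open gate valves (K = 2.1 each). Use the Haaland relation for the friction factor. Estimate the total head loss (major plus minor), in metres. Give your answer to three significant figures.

H_L ≈ 18.4 m

V = 4Q/(πD²) = 1.524 m/s; V²/2g = 0.1185 m
Re = 1.93×10^5, ε/D = 0.00609 → f = 0.03273 (Haaland)
Major: h_f = f(L/D)·V²/2g = 0.03273·4563·0.1185 = 17.69 m
Minor: ΣK = 5.64; h_m = ΣK·V²/2g = 0.6681 m
Total H_L = 17.69 + 0.6681 = 18.36 m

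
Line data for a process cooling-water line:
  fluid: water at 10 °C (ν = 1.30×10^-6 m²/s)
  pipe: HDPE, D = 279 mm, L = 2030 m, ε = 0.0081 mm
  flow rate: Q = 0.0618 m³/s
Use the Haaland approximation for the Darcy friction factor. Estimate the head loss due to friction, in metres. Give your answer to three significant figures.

V = 4Q/(πD²) = 4·0.0618/(π·0.279²) = 1.011 m/s
Re = VD/ν = 1.011·0.279/1.30×10^-6 = 2.17×10^5 → turbulent
ε/D = 0.0081/279 = 2.90×10^-5
Haaland: f = 0.01545
h_f = f(L/D)V²/(2g) = 0.01545·(2030/0.279)·1.011²/(2·9.81) = 5.856 m

h_f ≈ 5.86 m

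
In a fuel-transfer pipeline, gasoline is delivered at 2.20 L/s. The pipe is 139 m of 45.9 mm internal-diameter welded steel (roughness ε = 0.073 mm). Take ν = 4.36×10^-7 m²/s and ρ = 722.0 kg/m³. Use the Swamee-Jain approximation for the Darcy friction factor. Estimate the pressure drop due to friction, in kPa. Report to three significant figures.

Δp ≈ 45.8 kPa

V = 4Q/(πD²) = 4·0.00220/(π·0.0459²) = 1.330 m/s
Re = VD/ν = 1.330·0.0459/4.36×10^-7 = 1.40×10^5 → turbulent
ε/D = 0.073/45.9 = 0.00159
Swamee-Jain: f = 0.02369
h_f = f(L/D)V²/(2g) = 0.02369·(139/0.0459)·1.330²/(2·9.81) = 6.463 m
Δp = ρg·h_f = 722.0·9.81·6.463 = 45.78 kPa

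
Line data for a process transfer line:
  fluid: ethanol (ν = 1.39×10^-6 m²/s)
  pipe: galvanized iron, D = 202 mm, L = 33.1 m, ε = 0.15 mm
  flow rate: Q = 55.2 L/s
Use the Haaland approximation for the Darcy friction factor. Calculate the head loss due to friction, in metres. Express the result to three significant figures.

h_f ≈ 0.484 m

V = 4Q/(πD²) = 4·0.0552/(π·0.202²) = 1.722 m/s
Re = VD/ν = 1.722·0.202/1.39×10^-6 = 2.50×10^5 → turbulent
ε/D = 0.15/202 = 7.43×10^-4
Haaland: f = 0.01955
h_f = f(L/D)V²/(2g) = 0.01955·(33.1/0.202)·1.722²/(2·9.81) = 0.4843 m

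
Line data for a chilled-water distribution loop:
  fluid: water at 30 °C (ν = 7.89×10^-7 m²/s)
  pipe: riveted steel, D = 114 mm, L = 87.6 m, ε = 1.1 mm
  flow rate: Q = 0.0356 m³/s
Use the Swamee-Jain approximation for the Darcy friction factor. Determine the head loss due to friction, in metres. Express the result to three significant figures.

V = 4Q/(πD²) = 4·0.0356/(π·0.114²) = 3.488 m/s
Re = VD/ν = 3.488·0.114/7.89×10^-7 = 5.04×10^5 → turbulent
ε/D = 1.1/114 = 0.00965
Swamee-Jain: f = 0.03765
h_f = f(L/D)V²/(2g) = 0.03765·(87.6/0.114)·3.488²/(2·9.81) = 17.94 m

h_f ≈ 17.9 m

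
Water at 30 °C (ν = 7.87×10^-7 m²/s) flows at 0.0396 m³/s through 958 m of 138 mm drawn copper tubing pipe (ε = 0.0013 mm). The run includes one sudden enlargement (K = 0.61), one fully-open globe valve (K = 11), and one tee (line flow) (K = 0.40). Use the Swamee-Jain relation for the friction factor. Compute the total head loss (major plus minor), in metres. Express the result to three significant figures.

V = 4Q/(πD²) = 2.648 m/s; V²/2g = 0.3573 m
Re = 4.64×10^5, ε/D = 9.42×10^-6 → f = 0.01341 (Swamee-Jain)
Major: h_f = f(L/D)·V²/2g = 0.01341·6942·0.3573 = 33.26 m
Minor: ΣK = 12.0; h_m = ΣK·V²/2g = 4.291 m
Total H_L = 33.26 + 4.291 = 37.55 m

H_L ≈ 37.6 m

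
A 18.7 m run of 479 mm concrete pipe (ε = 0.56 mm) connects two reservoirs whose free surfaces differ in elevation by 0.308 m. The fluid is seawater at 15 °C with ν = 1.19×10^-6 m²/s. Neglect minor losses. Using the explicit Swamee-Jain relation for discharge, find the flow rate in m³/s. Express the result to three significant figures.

Swamee-Jain (Type II): Q = -0.965·√(gD⁵h_f/L)·ln[ε/(3.7D) + √(3.17ν²L/(gD³h_f))]
√(gD⁵h_f/L) = √(9.81·0.479⁵·0.308/18.7) = 0.06383
ε/(3.7D) = 3.16×10^-4; √(3.17ν²L/(gD³h_f)) = 1.59×10^-5
Q = -0.965·0.06383·ln(3.319×10^-4) = 0.4934 m³/s
Check: V = 2.74 m/s, Re = 1.10×10^6, f = 0.02073, h_f = 0.309 m ≈ 0.308 m ✓

Q ≈ 0.493 m³/s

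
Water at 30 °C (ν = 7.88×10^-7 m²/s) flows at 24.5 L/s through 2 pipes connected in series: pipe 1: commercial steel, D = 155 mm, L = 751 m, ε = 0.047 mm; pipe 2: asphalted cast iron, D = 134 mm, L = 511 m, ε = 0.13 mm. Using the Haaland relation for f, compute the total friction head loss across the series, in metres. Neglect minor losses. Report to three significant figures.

H ≈ 19.1 m

Pipe 1: V = 1.298 m/s, Re = 2.55×10^5, ε/D = 3.03×10^-4, f = 0.01708, h_1 = f(L/D)V²/2g = 7.111 m
Pipe 2: V = 1.737 m/s, Re = 2.95×10^5, ε/D = 9.70×10^-4, f = 0.02041, h_2 = f(L/D)V²/2g = 11.97 m
Series → Q common, losses add: H = Σh = 19.08 m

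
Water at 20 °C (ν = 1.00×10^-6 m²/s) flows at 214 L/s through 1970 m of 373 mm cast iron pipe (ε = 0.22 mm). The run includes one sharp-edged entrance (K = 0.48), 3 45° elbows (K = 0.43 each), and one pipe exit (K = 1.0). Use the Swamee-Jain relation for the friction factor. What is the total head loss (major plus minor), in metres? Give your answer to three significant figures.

V = 4Q/(πD²) = 1.958 m/s; V²/2g = 0.1955 m
Re = 7.30×10^5, ε/D = 5.90×10^-4 → f = 0.01805 (Swamee-Jain)
Major: h_f = f(L/D)·V²/2g = 0.01805·5282·0.1955 = 18.63 m
Minor: ΣK = 2.77; h_m = ΣK·V²/2g = 0.5415 m
Total H_L = 18.63 + 0.5415 = 19.17 m

H_L ≈ 19.2 m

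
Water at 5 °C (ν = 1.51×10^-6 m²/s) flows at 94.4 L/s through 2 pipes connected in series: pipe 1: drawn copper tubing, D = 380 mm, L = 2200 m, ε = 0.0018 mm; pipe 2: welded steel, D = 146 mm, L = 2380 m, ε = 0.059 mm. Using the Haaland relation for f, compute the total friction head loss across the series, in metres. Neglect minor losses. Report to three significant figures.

Pipe 1: V = 0.8324 m/s, Re = 2.09×10^5, ε/D = 4.74×10^-6, f = 0.01539, h_1 = f(L/D)V²/2g = 3.146 m
Pipe 2: V = 5.639 m/s, Re = 5.45×10^5, ε/D = 4.04×10^-4, f = 0.01686, h_2 = f(L/D)V²/2g = 445.5 m
Series → Q common, losses add: H = Σh = 448.6 m

H ≈ 449 m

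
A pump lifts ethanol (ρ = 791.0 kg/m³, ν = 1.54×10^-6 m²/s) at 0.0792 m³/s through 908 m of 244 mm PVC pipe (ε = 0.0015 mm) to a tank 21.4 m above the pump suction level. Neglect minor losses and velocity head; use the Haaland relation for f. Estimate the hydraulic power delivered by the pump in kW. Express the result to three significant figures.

V = 4Q/(πD²) = 1.694 m/s; Re = 2.68×10^5; ε/D = 6.15×10^-6; f = 0.01469
h_f = f(L/D)V²/2g = 7.994 m
Total head H = z + h_f = 21.4 + 7.994 = 29.39 m
P_hyd = ρgQH = 791.0·9.81·0.0792·29.39 = 18.06 kW

P_hyd ≈ 18.1 kW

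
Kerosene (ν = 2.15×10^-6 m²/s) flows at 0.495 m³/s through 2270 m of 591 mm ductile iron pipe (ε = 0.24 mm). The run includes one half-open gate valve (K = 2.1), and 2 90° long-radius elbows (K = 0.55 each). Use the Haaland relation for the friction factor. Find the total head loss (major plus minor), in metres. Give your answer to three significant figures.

V = 4Q/(πD²) = 1.804 m/s; V²/2g = 0.1660 m
Re = 4.96×10^5, ε/D = 4.06×10^-4 → f = 0.01696 (Haaland)
Major: h_f = f(L/D)·V²/2g = 0.01696·3841·0.1660 = 10.81 m
Minor: ΣK = 3.20; h_m = ΣK·V²/2g = 0.5310 m
Total H_L = 10.81 + 0.5310 = 11.34 m

H_L ≈ 11.3 m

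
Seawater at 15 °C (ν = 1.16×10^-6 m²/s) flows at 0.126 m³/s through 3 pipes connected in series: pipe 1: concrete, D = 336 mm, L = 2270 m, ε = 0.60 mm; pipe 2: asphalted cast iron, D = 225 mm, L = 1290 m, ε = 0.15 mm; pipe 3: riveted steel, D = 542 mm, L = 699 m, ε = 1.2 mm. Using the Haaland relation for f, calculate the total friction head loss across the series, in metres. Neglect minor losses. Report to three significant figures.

Pipe 1: V = 1.421 m/s, Re = 4.12×10^5, ε/D = 0.00179, f = 0.02320, h_1 = f(L/D)V²/2g = 16.13 m
Pipe 2: V = 3.169 m/s, Re = 6.15×10^5, ε/D = 6.67×10^-4, f = 0.01844, h_2 = f(L/D)V²/2g = 54.11 m
Pipe 3: V = 0.5461 m/s, Re = 2.55×10^5, ε/D = 0.00221, f = 0.02469, h_3 = f(L/D)V²/2g = 0.4841 m
Series → Q common, losses add: H = Σh = 70.72 m

H ≈ 70.7 m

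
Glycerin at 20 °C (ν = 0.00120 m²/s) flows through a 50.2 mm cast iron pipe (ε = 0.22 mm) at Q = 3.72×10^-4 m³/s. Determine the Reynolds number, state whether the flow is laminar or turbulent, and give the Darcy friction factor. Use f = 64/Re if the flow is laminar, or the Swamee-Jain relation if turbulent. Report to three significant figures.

V = 4Q/(πD²) = 0.1880 m/s
Re = VD/ν = 0.1880·0.0502/0.00120 = 7.86
Re < 2300 → laminar → f = 64/Re = 8.140

Re ≈ 7.86; laminar; f = 64/Re ≈ 8.14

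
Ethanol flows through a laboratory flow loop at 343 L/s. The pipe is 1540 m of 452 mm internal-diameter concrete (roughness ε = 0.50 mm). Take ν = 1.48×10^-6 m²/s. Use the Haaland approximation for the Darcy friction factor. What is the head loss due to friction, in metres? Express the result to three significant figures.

h_f ≈ 16.3 m

V = 4Q/(πD²) = 4·0.343/(π·0.452²) = 2.138 m/s
Re = VD/ν = 2.138·0.452/1.48×10^-6 = 6.53×10^5 → turbulent
ε/D = 0.50/452 = 0.00111
Haaland: f = 0.02054
h_f = f(L/D)V²/(2g) = 0.02054·(1540/0.452)·2.138²/(2·9.81) = 16.30 m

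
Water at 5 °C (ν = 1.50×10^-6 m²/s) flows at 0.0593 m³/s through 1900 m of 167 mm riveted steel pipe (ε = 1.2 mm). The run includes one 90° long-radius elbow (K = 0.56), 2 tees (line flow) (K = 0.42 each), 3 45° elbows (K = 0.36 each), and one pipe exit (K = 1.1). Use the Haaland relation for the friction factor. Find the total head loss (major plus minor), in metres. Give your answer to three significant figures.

V = 4Q/(πD²) = 2.707 m/s; V²/2g = 0.3736 m
Re = 3.01×10^5, ε/D = 0.00719 → f = 0.03429 (Haaland)
Major: h_f = f(L/D)·V²/2g = 0.03429·11377·0.3736 = 145.8 m
Minor: ΣK = 3.58; h_m = ΣK·V²/2g = 1.337 m
Total H_L = 145.8 + 1.337 = 147.1 m

H_L ≈ 147 m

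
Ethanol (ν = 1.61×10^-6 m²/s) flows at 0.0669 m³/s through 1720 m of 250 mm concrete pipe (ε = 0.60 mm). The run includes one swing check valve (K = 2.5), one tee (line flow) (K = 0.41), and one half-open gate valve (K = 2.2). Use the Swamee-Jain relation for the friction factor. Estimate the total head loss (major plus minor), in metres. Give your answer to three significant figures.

V = 4Q/(πD²) = 1.363 m/s; V²/2g = 0.09467 m
Re = 2.12×10^5, ε/D = 0.00240 → f = 0.02552 (Swamee-Jain)
Major: h_f = f(L/D)·V²/2g = 0.02552·6880·0.09467 = 16.62 m
Minor: ΣK = 5.11; h_m = ΣK·V²/2g = 0.4838 m
Total H_L = 16.62 + 0.4838 = 17.10 m

H_L ≈ 17.1 m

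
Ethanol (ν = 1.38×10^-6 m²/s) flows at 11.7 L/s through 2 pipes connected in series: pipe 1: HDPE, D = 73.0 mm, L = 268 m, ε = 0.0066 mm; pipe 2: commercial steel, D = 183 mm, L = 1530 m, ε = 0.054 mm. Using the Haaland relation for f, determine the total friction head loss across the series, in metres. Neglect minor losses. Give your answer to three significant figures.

H ≈ 26.6 m

Pipe 1: V = 2.795 m/s, Re = 1.48×10^5, ε/D = 9.04×10^-5, f = 0.01696, h_1 = f(L/D)V²/2g = 24.80 m
Pipe 2: V = 0.4448 m/s, Re = 5.90×10^4, ε/D = 2.95×10^-4, f = 0.02095, h_2 = f(L/D)V²/2g = 1.767 m
Series → Q common, losses add: H = Σh = 26.57 m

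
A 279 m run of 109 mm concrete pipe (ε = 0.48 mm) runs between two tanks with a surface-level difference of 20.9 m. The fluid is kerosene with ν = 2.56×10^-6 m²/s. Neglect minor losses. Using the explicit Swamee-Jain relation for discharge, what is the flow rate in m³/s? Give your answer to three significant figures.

Swamee-Jain (Type II): Q = -0.965·√(gD⁵h_f/L)·ln[ε/(3.7D) + √(3.17ν²L/(gD³h_f))]
√(gD⁵h_f/L) = √(9.81·0.109⁵·20.9/279) = 0.003363
ε/(3.7D) = 0.00119; √(3.17ν²L/(gD³h_f)) = 1.48×10^-4
Q = -0.965·0.003363·ln(0.001338) = 0.02147 m³/s
Check: V = 2.30 m/s, Re = 9.80×10^4, f = 0.03053, h_f = 21.1 m ≈ 20.9 m ✓

Q ≈ 0.0215 m³/s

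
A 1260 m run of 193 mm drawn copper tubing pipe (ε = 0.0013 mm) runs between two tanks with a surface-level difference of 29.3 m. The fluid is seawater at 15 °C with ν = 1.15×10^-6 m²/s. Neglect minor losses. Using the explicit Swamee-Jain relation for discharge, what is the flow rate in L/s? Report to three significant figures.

Swamee-Jain (Type II): Q = -0.965·√(gD⁵h_f/L)·ln[ε/(3.7D) + √(3.17ν²L/(gD³h_f))]
√(gD⁵h_f/L) = √(9.81·0.193⁵·29.3/1260) = 0.007816
ε/(3.7D) = 1.82×10^-6; √(3.17ν²L/(gD³h_f)) = 5.06×10^-5
Q = -0.965·0.007816·ln(5.238×10^-5) = 0.07434 m³/s
Check: V = 2.54 m/s, Re = 4.26×10^5, f = 0.01357, h_f = 29.2 m ≈ 29.3 m ✓

Q ≈ 74.3 L/s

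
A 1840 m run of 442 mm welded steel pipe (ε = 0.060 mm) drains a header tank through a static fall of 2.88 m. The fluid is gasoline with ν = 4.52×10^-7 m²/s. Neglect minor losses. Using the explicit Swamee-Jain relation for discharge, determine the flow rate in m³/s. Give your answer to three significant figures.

Swamee-Jain (Type II): Q = -0.965·√(gD⁵h_f/L)·ln[ε/(3.7D) + √(3.17ν²L/(gD³h_f))]
√(gD⁵h_f/L) = √(9.81·0.442⁵·2.88/1840) = 0.01609
ε/(3.7D) = 3.67×10^-5; √(3.17ν²L/(gD³h_f)) = 2.21×10^-5
Q = -0.965·0.01609·ln(5.879×10^-5) = 0.1513 m³/s
Check: V = 0.986 m/s, Re = 9.64×10^5, f = 0.01404, h_f = 2.90 m ≈ 2.88 m ✓

Q ≈ 0.151 m³/s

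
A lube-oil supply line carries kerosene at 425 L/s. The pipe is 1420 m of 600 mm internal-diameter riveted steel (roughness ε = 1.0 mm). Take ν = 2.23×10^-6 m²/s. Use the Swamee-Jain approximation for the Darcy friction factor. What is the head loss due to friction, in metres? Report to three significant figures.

h_f ≈ 6.26 m

V = 4Q/(πD²) = 4·0.425/(π·0.600²) = 1.503 m/s
Re = VD/ν = 1.503·0.600/2.23×10^-6 = 4.04×10^5 → turbulent
ε/D = 1.0/600 = 0.00167
Swamee-Jain: f = 0.02297
h_f = f(L/D)V²/(2g) = 0.02297·(1420/0.600)·1.503²/(2·9.81) = 6.260 m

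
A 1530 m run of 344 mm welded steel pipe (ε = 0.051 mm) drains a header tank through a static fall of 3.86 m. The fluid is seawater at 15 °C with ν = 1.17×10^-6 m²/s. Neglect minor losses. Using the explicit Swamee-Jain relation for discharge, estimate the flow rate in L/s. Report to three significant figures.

Swamee-Jain (Type II): Q = -0.965·√(gD⁵h_f/L)·ln[ε/(3.7D) + √(3.17ν²L/(gD³h_f))]
√(gD⁵h_f/L) = √(9.81·0.344⁵·3.86/1530) = 0.01092
ε/(3.7D) = 4.01×10^-5; √(3.17ν²L/(gD³h_f)) = 6.56×10^-5
Q = -0.965·0.01092·ln(1.057×10^-4) = 0.09646 m³/s
Check: V = 1.04 m/s, Re = 3.05×10^5, f = 0.01584, h_f = 3.87 m ≈ 3.86 m ✓

Q ≈ 96.5 L/s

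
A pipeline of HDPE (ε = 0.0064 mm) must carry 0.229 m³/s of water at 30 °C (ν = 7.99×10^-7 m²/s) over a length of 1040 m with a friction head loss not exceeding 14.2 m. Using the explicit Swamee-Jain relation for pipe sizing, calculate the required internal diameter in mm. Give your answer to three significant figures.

Swamee-Jain (Type III): D = 0.66·[ε^1.25·(LQ²/(gh_f))^4.75 + ν·Q^9.4·(L/(gh_f))^5.2]^0.04
LQ²/(gh_f) = 0.3915; L/(gh_f) = 7.466
Term 1 = ε^1.25·(…)^4.75 = 3.74×10^-9; Term 2 = ν·Q^9.4·(…)^5.2 = 2.66×10^-8
D = 0.66·(3.74×10^-9 + 2.66×10^-8)^0.04 = 0.3302 m = 330 mm
Check: V = 2.67 m/s, Re = 1.11×10^6, f = 0.01190, h_f = 13.7 m ≈ 14.2 m ✓

D ≈ 330 mm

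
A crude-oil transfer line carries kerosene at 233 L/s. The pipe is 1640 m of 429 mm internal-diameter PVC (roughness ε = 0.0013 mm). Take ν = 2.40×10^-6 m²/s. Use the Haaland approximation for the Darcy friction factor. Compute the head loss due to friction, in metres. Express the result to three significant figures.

h_f ≈ 7.33 m

V = 4Q/(πD²) = 4·0.233/(π·0.429²) = 1.612 m/s
Re = VD/ν = 1.612·0.429/2.40×10^-6 = 2.88×10^5 → turbulent
ε/D = 0.0013/429 = 3.03×10^-6
Haaland: f = 0.01448
h_f = f(L/D)V²/(2g) = 0.01448·(1640/0.429)·1.612²/(2·9.81) = 7.329 m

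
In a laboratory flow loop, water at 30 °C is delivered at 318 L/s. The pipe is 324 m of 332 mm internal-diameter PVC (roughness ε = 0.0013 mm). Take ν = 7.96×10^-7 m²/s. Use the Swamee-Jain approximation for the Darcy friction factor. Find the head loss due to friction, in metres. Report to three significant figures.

h_f ≈ 7.35 m

V = 4Q/(πD²) = 4·0.318/(π·0.332²) = 3.673 m/s
Re = VD/ν = 3.673·0.332/7.96×10^-7 = 1.53×10^6 → turbulent
ε/D = 0.0013/332 = 3.92×10^-6
Swamee-Jain: f = 0.01094
h_f = f(L/D)V²/(2g) = 0.01094·(324/0.332)·3.673²/(2·9.81) = 7.346 m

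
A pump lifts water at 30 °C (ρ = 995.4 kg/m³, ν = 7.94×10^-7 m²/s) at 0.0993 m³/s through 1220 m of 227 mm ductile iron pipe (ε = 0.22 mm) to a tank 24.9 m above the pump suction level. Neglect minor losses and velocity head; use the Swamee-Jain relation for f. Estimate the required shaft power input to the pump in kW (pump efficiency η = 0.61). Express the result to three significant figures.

P_shaft ≈ 92.1 kW

V = 4Q/(πD²) = 2.454 m/s; Re = 7.01×10^5; ε/D = 9.69×10^-4; f = 0.02003
h_f = f(L/D)V²/2g = 33.04 m
Total head H = z + h_f = 24.9 + 33.04 = 57.94 m
P_hyd = ρgQH = 995.4·9.81·0.0993·57.94 = 56.18 kW
P_shaft = P_hyd/η = 56.18/0.61 = 92.10 kW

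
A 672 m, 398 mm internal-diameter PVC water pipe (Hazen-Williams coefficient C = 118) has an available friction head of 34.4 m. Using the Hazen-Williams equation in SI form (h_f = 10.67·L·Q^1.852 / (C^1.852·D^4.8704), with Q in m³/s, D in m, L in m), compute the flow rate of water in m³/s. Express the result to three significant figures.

Q ≈ 0.585 m³/s

Rearranging: Q = [h_f·C^1.852·D^4.8704 / (10.67·L)]^(1/1.852)
Q = [34.4·118^1.852·0.398^4.8704 / (10.67·672)]^0.540 = 0.5855 m³/s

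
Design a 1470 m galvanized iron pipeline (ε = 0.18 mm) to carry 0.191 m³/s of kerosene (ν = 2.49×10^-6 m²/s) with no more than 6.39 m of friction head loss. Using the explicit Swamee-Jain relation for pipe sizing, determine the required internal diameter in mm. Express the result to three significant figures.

Swamee-Jain (Type III): D = 0.66·[ε^1.25·(LQ²/(gh_f))^4.75 + ν·Q^9.4·(L/(gh_f))^5.2]^0.04
LQ²/(gh_f) = 0.8555; L/(gh_f) = 23.45
Term 1 = ε^1.25·(…)^4.75 = 9.93×10^-6; Term 2 = ν·Q^9.4·(…)^5.2 = 5.79×10^-6
D = 0.66·(9.93×10^-6 + 5.79×10^-6)^0.04 = 0.4240 m = 424 mm
Check: V = 1.35 m/s, Re = 2.30×10^5, f = 0.01828, h_f = 5.91 m ≈ 6.39 m ✓

D ≈ 424 mm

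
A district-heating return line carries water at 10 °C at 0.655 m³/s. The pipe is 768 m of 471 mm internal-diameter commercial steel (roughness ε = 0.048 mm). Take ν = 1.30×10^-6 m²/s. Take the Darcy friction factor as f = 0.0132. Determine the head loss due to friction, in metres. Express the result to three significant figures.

h_f ≈ 15.5 m

V = 4Q/(πD²) = 4·0.655/(π·0.471²) = 3.759 m/s
h_f = f(L/D)V²/(2g) = 0.01320·(768/0.471)·3.759²/(2·9.81) = 15.50 m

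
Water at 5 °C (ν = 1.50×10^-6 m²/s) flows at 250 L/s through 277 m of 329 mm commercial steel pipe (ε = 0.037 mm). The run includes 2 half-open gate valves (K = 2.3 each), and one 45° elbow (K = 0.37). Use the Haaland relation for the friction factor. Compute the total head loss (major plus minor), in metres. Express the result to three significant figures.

H_L ≈ 7.40 m

V = 4Q/(πD²) = 2.941 m/s; V²/2g = 0.4408 m
Re = 6.45×10^5, ε/D = 1.12×10^-4 → f = 0.01403 (Haaland)
Major: h_f = f(L/D)·V²/2g = 0.01403·841.9·0.4408 = 5.205 m
Minor: ΣK = 4.97; h_m = ΣK·V²/2g = 2.191 m
Total H_L = 5.205 + 2.191 = 7.396 m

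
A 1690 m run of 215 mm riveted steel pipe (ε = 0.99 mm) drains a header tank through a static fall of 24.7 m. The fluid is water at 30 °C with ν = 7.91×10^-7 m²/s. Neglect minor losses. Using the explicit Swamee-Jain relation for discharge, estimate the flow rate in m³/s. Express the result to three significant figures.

Swamee-Jain (Type II): Q = -0.965·√(gD⁵h_f/L)·ln[ε/(3.7D) + √(3.17ν²L/(gD³h_f))]
√(gD⁵h_f/L) = √(9.81·0.215⁵·24.7/1690) = 0.008116
ε/(3.7D) = 0.00124; √(3.17ν²L/(gD³h_f)) = 3.73×10^-5
Q = -0.965·0.008116·ln(0.001282) = 0.05216 m³/s
Check: V = 1.44 m/s, Re = 3.90×10^5, f = 0.03000, h_f = 24.8 m ≈ 24.7 m ✓

Q ≈ 0.0522 m³/s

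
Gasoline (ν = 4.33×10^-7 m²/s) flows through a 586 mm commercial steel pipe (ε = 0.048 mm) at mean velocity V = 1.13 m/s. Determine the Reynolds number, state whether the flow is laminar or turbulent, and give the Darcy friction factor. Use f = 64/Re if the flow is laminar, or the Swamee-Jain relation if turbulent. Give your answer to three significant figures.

Re = VD/ν = 1.130·0.586/4.33×10^-7 = 1.53×10^6
Re > 4000 → turbulent; ε/D = 8.19×10^-5
Swamee-Jain: f = 0.01278

Re ≈ 1.53×10^6; turbulent; f ≈ 0.0128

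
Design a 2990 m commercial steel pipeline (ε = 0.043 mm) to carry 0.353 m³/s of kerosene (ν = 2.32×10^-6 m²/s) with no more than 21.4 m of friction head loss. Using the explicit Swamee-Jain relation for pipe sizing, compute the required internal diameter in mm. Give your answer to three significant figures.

D ≈ 468 mm

Swamee-Jain (Type III): D = 0.66·[ε^1.25·(LQ²/(gh_f))^4.75 + ν·Q^9.4·(L/(gh_f))^5.2]^0.04
LQ²/(gh_f) = 1.775; L/(gh_f) = 14.24
Term 1 = ε^1.25·(…)^4.75 = 5.31×10^-5; Term 2 = ν·Q^9.4·(…)^5.2 = 1.30×10^-4
D = 0.66·(5.31×10^-5 + 1.30×10^-4)^0.04 = 0.4678 m = 468 mm
Check: V = 2.05 m/s, Re = 4.14×10^5, f = 0.01471, h_f = 20.2 m ≈ 21.4 m ✓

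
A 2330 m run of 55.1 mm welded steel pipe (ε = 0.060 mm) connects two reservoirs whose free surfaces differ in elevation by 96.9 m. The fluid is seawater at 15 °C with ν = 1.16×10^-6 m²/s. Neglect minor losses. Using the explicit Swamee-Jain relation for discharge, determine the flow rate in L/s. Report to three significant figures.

Swamee-Jain (Type II): Q = -0.965·√(gD⁵h_f/L)·ln[ε/(3.7D) + √(3.17ν²L/(gD³h_f))]
√(gD⁵h_f/L) = √(9.81·0.0551⁵·96.9/2330) = 4.552×10^-4
ε/(3.7D) = 2.94×10^-4; √(3.17ν²L/(gD³h_f)) = 2.50×10^-4
Q = -0.965·4.552×10^-4·ln(5.443×10^-4) = 0.003302 m³/s
Check: V = 1.38 m/s, Re = 6.58×10^4, f = 0.02363, h_f = 97.6 m ≈ 96.9 m ✓

Q ≈ 3.30 L/s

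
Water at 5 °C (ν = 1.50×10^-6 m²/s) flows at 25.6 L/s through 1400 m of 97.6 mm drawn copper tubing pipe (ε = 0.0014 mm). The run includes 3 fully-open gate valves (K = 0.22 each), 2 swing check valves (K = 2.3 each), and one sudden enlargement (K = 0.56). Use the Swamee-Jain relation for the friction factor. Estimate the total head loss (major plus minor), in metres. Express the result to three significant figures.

V = 4Q/(πD²) = 3.422 m/s; V²/2g = 0.5968 m
Re = 2.23×10^5, ε/D = 1.43×10^-5 → f = 0.01535 (Swamee-Jain)
Major: h_f = f(L/D)·V²/2g = 0.01535·14344·0.5968 = 131.4 m
Minor: ΣK = 5.82; h_m = ΣK·V²/2g = 3.473 m
Total H_L = 131.4 + 3.473 = 134.9 m

H_L ≈ 135 m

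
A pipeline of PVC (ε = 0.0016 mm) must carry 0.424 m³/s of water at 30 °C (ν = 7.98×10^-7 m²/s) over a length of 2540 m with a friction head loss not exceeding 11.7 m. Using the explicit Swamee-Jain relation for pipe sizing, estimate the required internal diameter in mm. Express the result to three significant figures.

D ≈ 519 mm

Swamee-Jain (Type III): D = 0.66·[ε^1.25·(LQ²/(gh_f))^4.75 + ν·Q^9.4·(L/(gh_f))^5.2]^0.04
LQ²/(gh_f) = 3.978; L/(gh_f) = 22.13
Term 1 = ε^1.25·(…)^4.75 = 4.02×10^-5; Term 2 = ν·Q^9.4·(…)^5.2 = 0.00247
D = 0.66·(4.02×10^-5 + 0.00247)^0.04 = 0.5195 m = 519 mm
Check: V = 2.00 m/s, Re = 1.30×10^6, f = 0.01120, h_f = 11.2 m ≈ 11.7 m ✓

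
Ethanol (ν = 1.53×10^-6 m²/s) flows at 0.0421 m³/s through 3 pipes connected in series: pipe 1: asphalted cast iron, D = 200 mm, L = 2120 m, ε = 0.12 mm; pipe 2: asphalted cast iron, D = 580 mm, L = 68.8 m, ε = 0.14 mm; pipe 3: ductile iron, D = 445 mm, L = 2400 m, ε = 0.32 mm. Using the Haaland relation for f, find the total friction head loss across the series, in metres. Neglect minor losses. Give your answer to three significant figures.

H ≈ 19.2 m

Pipe 1: V = 1.340 m/s, Re = 1.75×10^5, ε/D = 6.00×10^-4, f = 0.01935, h_1 = f(L/D)V²/2g = 18.78 m
Pipe 2: V = 0.1593 m/s, Re = 6.04×10^4, ε/D = 2.41×10^-4, f = 0.02067, h_2 = f(L/D)V²/2g = 0.003174 m
Pipe 3: V = 0.2707 m/s, Re = 7.87×10^4, ε/D = 7.19×10^-4, f = 0.02153, h_3 = f(L/D)V²/2g = 0.4336 m
Series → Q common, losses add: H = Σh = 19.21 m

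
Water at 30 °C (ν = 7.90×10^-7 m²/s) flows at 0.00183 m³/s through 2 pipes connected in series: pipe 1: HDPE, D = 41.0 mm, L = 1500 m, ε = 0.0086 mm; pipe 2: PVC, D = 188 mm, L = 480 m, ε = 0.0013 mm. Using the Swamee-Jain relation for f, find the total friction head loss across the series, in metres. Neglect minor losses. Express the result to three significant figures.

H ≈ 72.2 m

Pipe 1: V = 1.386 m/s, Re = 7.19×10^4, ε/D = 2.10×10^-4, f = 0.02016, h_1 = f(L/D)V²/2g = 72.22 m
Pipe 2: V = 0.06592 m/s, Re = 1.57×10^4, ε/D = 6.91×10^-6, f = 0.02748, h_2 = f(L/D)V²/2g = 0.01554 m
Series → Q common, losses add: H = Σh = 72.23 m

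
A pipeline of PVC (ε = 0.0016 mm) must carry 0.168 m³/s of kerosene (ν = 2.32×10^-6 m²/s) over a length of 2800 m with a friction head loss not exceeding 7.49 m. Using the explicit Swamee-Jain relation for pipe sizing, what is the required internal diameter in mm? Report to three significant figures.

D ≈ 428 mm

Swamee-Jain (Type III): D = 0.66·[ε^1.25·(LQ²/(gh_f))^4.75 + ν·Q^9.4·(L/(gh_f))^5.2]^0.04
LQ²/(gh_f) = 1.076; L/(gh_f) = 38.11
Term 1 = ε^1.25·(…)^4.75 = 8.04×10^-8; Term 2 = ν·Q^9.4·(…)^5.2 = 2.02×10^-5
D = 0.66·(8.04×10^-8 + 2.02×10^-5)^0.04 = 0.4283 m = 428 mm
Check: V = 1.17 m/s, Re = 2.15×10^5, f = 0.01535, h_f = 6.95 m ≈ 7.49 m ✓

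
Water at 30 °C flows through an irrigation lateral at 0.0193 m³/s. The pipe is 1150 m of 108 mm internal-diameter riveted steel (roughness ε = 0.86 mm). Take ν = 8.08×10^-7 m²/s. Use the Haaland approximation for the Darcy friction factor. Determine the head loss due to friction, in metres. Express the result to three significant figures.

h_f ≈ 85.4 m

V = 4Q/(πD²) = 4·0.0193/(π·0.108²) = 2.107 m/s
Re = VD/ν = 2.107·0.108/8.08×10^-7 = 2.82×10^5 → turbulent
ε/D = 0.86/108 = 0.00796
Haaland: f = 0.03544
h_f = f(L/D)V²/(2g) = 0.03544·(1150/0.108)·2.107²/(2·9.81) = 85.38 m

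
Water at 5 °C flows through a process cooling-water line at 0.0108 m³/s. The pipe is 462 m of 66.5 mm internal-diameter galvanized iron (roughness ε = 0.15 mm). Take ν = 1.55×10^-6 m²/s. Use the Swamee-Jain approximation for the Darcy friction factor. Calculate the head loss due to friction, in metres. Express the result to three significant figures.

V = 4Q/(πD²) = 4·0.0108/(π·0.0665²) = 3.110 m/s
Re = VD/ν = 3.110·0.0665/1.55×10^-6 = 1.33×10^5 → turbulent
ε/D = 0.15/66.5 = 0.00226
Swamee-Jain: f = 0.02560
h_f = f(L/D)V²/(2g) = 0.02560·(462/0.0665)·3.110²/(2·9.81) = 87.64 m

h_f ≈ 87.6 m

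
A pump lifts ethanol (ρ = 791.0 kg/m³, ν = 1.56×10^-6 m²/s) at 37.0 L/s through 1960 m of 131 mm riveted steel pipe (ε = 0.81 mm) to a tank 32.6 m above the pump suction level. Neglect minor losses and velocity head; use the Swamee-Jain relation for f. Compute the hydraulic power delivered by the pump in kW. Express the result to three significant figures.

V = 4Q/(πD²) = 2.745 m/s; Re = 2.31×10^5; ε/D = 0.00618; f = 0.03293
h_f = f(L/D)V²/2g = 189.2 m
Total head H = z + h_f = 32.6 + 189.2 = 221.8 m
P_hyd = ρgQH = 791.0·9.81·0.0370·221.8 = 63.69 kW

P_hyd ≈ 63.7 kW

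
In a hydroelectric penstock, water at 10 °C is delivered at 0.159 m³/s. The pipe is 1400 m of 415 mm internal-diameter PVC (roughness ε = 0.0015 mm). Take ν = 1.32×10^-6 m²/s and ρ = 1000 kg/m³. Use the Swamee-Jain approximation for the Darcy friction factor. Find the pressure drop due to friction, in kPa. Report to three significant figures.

Δp ≈ 32.3 kPa

V = 4Q/(πD²) = 4·0.159/(π·0.415²) = 1.175 m/s
Re = VD/ν = 1.175·0.415/1.32×10^-6 = 3.70×10^5 → turbulent
ε/D = 0.0015/415 = 3.61×10^-6
Swamee-Jain: f = 0.01388
h_f = f(L/D)V²/(2g) = 0.01388·(1400/0.415)·1.175²/(2·9.81) = 3.297 m
Δp = ρg·h_f = 1000·9.81·3.297 = 32.34 kPa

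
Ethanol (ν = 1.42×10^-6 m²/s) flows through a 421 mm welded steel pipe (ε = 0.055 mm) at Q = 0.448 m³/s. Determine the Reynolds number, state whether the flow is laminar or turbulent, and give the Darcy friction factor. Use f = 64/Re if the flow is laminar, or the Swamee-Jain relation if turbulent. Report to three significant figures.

Re ≈ 9.54×10^5; turbulent; f ≈ 0.0140

V = 4Q/(πD²) = 3.218 m/s
Re = VD/ν = 3.218·0.421/1.42×10^-6 = 9.54×10^5
Re > 4000 → turbulent; ε/D = 1.31×10^-4
Swamee-Jain: f = 0.01398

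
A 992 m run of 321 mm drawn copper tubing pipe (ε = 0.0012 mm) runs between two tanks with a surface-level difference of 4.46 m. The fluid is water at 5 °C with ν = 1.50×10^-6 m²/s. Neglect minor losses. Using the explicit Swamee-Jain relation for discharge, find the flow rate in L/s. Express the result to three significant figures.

Swamee-Jain (Type II): Q = -0.965·√(gD⁵h_f/L)·ln[ε/(3.7D) + √(3.17ν²L/(gD³h_f))]
√(gD⁵h_f/L) = √(9.81·0.321⁵·4.46/992) = 0.01226
ε/(3.7D) = 1.01×10^-6; √(3.17ν²L/(gD³h_f)) = 6.99×10^-5
Q = -0.965·0.01226·ln(7.093×10^-5) = 0.1130 m³/s
Check: V = 1.40 m/s, Re = 2.99×10^5, f = 0.01443, h_f = 4.43 m ≈ 4.46 m ✓

Q ≈ 113 L/s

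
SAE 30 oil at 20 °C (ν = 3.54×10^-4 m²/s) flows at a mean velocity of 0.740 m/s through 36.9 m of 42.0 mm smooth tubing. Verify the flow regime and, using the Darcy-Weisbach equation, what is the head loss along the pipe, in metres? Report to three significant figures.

h_f ≈ 17.9 m

Re = VD/ν = 0.740·0.04200/3.54×10^-4 = 87.8 → laminar (Re < 2300)
f = 64/Re = 0.7290
h_f = f(L/D)V²/(2g) = 0.7290·(36.9/0.04200)·0.740²/(2·9.81) = 17.87 m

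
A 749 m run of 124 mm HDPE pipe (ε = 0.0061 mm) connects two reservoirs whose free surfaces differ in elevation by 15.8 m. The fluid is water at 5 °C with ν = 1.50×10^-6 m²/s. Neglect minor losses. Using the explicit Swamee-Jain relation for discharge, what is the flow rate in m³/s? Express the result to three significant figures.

Q ≈ 0.0210 m³/s

Swamee-Jain (Type II): Q = -0.965·√(gD⁵h_f/L)·ln[ε/(3.7D) + √(3.17ν²L/(gD³h_f))]
√(gD⁵h_f/L) = √(9.81·0.124⁵·15.8/749) = 0.002463
ε/(3.7D) = 1.33×10^-5; √(3.17ν²L/(gD³h_f)) = 1.34×10^-4
Q = -0.965·0.002463·ln(1.477×10^-4) = 0.02096 m³/s
Check: V = 1.74 m/s, Re = 1.44×10^5, f = 0.01695, h_f = 15.7 m ≈ 15.8 m ✓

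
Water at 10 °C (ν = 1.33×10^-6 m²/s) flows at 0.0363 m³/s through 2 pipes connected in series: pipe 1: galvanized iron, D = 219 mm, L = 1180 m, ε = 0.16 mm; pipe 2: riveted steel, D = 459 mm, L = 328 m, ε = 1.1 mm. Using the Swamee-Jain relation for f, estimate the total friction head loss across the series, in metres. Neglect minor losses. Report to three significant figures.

Pipe 1: V = 0.9637 m/s, Re = 1.59×10^5, ε/D = 7.31×10^-4, f = 0.02042, h_1 = f(L/D)V²/2g = 5.209 m
Pipe 2: V = 0.2194 m/s, Re = 7.57×10^4, ε/D = 0.00240, f = 0.02679, h_2 = f(L/D)V²/2g = 0.04695 m
Series → Q common, losses add: H = Σh = 5.256 m

H ≈ 5.26 m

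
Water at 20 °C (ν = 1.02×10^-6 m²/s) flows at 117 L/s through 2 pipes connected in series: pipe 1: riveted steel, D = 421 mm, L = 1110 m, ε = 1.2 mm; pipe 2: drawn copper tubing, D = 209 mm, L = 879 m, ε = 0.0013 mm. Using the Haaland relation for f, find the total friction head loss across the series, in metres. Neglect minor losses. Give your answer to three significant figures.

H ≈ 33.4 m

Pipe 1: V = 0.8405 m/s, Re = 3.47×10^5, ε/D = 0.00285, f = 0.02621, h_1 = f(L/D)V²/2g = 2.488 m
Pipe 2: V = 3.410 m/s, Re = 6.99×10^5, ε/D = 6.22×10^-6, f = 0.01240, h_2 = f(L/D)V²/2g = 30.92 m
Series → Q common, losses add: H = Σh = 33.41 m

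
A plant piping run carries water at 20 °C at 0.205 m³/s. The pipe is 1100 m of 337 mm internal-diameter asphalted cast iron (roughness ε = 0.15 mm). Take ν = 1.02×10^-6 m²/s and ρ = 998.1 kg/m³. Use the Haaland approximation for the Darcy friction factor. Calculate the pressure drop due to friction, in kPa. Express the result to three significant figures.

V = 4Q/(πD²) = 4·0.205/(π·0.337²) = 2.298 m/s
Re = VD/ν = 2.298·0.337/1.02×10^-6 = 7.59×10^5 → turbulent
ε/D = 0.15/337 = 4.45×10^-4
Haaland: f = 0.01693
h_f = f(L/D)V²/(2g) = 0.01693·(1100/0.337)·2.298²/(2·9.81) = 14.87 m
Δp = ρg·h_f = 998.1·9.81·14.87 = 145.6 kPa

Δp ≈ 146 kPa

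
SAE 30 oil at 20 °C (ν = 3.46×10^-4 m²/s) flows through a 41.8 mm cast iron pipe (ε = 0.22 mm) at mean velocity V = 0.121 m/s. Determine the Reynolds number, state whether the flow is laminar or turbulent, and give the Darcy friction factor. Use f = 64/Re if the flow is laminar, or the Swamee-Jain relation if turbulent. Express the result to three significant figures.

Re ≈ 14.6; laminar; f = 64/Re ≈ 4.38

Re = VD/ν = 0.1210·0.0418/3.46×10^-4 = 14.6
Re < 2300 → laminar → f = 64/Re = 4.378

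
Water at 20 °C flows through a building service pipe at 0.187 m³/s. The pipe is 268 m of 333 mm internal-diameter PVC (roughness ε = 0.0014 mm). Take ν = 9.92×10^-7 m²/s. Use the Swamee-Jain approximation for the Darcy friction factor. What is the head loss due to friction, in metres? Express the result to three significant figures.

h_f ≈ 2.34 m

V = 4Q/(πD²) = 4·0.187/(π·0.333²) = 2.147 m/s
Re = VD/ν = 2.147·0.333/9.92×10^-7 = 7.21×10^5 → turbulent
ε/D = 0.0014/333 = 4.20×10^-6
Swamee-Jain: f = 0.01236
h_f = f(L/D)V²/(2g) = 0.01236·(268/0.333)·2.147²/(2·9.81) = 2.338 m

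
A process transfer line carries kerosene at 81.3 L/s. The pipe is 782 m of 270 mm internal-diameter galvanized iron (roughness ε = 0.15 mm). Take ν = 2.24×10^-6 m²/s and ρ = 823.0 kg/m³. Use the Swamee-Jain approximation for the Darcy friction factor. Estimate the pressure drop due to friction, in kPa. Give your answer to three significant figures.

V = 4Q/(πD²) = 4·0.0813/(π·0.270²) = 1.420 m/s
Re = VD/ν = 1.420·0.270/2.24×10^-6 = 1.71×10^5 → turbulent
ε/D = 0.15/270 = 5.56×10^-4
Swamee-Jain: f = 0.01949
h_f = f(L/D)V²/(2g) = 0.01949·(782/0.270)·1.420²/(2·9.81) = 5.801 m
Δp = ρg·h_f = 823.0·9.81·5.801 = 46.83 kPa

Δp ≈ 46.8 kPa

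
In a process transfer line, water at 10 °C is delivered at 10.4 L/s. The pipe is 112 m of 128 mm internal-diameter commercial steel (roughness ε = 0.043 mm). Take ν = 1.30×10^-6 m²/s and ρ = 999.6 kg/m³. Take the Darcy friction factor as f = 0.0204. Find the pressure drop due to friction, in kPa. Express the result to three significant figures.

Δp ≈ 5.83 kPa

V = 4Q/(πD²) = 4·0.0104/(π·0.128²) = 0.8082 m/s
h_f = f(L/D)V²/(2g) = 0.02040·(112/0.128)·0.8082²/(2·9.81) = 0.5943 m
Δp = ρg·h_f = 999.6·9.81·0.5943 = 5.827 kPa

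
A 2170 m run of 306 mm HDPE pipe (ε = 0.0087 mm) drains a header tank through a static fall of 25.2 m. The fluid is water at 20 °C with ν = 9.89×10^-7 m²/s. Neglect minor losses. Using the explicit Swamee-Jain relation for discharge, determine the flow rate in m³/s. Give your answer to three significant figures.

Swamee-Jain (Type II): Q = -0.965·√(gD⁵h_f/L)·ln[ε/(3.7D) + √(3.17ν²L/(gD³h_f))]
√(gD⁵h_f/L) = √(9.81·0.306⁵·25.2/2170) = 0.01748
ε/(3.7D) = 7.68×10^-6; √(3.17ν²L/(gD³h_f)) = 3.08×10^-5
Q = -0.965·0.01748·ln(3.850×10^-5) = 0.1715 m³/s
Check: V = 2.33 m/s, Re = 7.21×10^5, f = 0.01282, h_f = 25.2 m ≈ 25.2 m ✓

Q ≈ 0.171 m³/s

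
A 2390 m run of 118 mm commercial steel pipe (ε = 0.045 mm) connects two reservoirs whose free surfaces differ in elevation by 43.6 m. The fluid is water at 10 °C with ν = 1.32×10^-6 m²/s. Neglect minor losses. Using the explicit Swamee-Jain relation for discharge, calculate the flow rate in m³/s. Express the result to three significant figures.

Q ≈ 0.0163 m³/s

Swamee-Jain (Type II): Q = -0.965·√(gD⁵h_f/L)·ln[ε/(3.7D) + √(3.17ν²L/(gD³h_f))]
√(gD⁵h_f/L) = √(9.81·0.118⁵·43.6/2390) = 0.002023
ε/(3.7D) = 1.03×10^-4; √(3.17ν²L/(gD³h_f)) = 1.37×10^-4
Q = -0.965·0.002023·ln(2.401×10^-4) = 0.01627 m³/s
Check: V = 1.49 m/s, Re = 1.33×10^5, f = 0.01915, h_f = 43.8 m ≈ 43.6 m ✓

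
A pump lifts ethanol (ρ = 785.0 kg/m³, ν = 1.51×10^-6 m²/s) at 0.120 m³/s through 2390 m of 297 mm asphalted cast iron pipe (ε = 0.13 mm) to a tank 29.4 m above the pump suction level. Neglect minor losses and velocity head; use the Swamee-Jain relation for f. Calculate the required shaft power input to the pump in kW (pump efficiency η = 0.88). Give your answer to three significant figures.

V = 4Q/(πD²) = 1.732 m/s; Re = 3.41×10^5; ε/D = 4.38×10^-4; f = 0.01779
h_f = f(L/D)V²/2g = 21.90 m
Total head H = z + h_f = 29.4 + 21.90 = 51.30 m
P_hyd = ρgQH = 785.0·9.81·0.120·51.30 = 47.40 kW
P_shaft = P_hyd/η = 47.40/0.88 = 53.87 kW

P_shaft ≈ 53.9 kW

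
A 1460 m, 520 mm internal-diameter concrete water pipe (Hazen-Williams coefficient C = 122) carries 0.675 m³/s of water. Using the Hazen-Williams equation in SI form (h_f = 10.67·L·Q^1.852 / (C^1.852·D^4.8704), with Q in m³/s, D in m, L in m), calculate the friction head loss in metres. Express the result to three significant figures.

h_f ≈ 24.9 m

h_f = 10.67·1460·0.675^1.852 / (122^1.852·0.520^4.8704) = 24.87 m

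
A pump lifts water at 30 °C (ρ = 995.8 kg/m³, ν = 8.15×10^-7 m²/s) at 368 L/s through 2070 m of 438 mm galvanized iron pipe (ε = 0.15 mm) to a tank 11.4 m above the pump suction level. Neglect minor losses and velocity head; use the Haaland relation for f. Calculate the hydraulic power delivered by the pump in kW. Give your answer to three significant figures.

V = 4Q/(πD²) = 2.442 m/s; Re = 1.31×10^6; ε/D = 3.42×10^-4; f = 0.01584
h_f = f(L/D)V²/2g = 22.77 m
Total head H = z + h_f = 11.4 + 22.77 = 34.17 m
P_hyd = ρgQH = 995.8·9.81·0.368·34.17 = 122.8 kW

P_hyd ≈ 123 kW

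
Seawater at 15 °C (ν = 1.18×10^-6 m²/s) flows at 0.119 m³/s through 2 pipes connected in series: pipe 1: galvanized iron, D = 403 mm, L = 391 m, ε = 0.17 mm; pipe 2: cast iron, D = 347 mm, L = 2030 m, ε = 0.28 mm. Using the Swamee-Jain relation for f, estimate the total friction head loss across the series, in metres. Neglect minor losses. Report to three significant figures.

Pipe 1: V = 0.9329 m/s, Re = 3.19×10^5, ε/D = 4.22×10^-4, f = 0.01778, h_1 = f(L/D)V²/2g = 0.7653 m
Pipe 2: V = 1.258 m/s, Re = 3.70×10^5, ε/D = 8.07×10^-4, f = 0.01970, h_2 = f(L/D)V²/2g = 9.302 m
Series → Q common, losses add: H = Σh = 10.07 m

H ≈ 10.1 m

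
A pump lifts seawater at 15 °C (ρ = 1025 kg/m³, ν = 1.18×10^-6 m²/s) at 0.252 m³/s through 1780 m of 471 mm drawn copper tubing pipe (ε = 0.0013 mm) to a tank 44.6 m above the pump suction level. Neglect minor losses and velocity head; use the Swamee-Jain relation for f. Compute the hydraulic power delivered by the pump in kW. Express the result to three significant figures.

P_hyd ≈ 126 kW

V = 4Q/(πD²) = 1.446 m/s; Re = 5.77×10^5; ε/D = 2.76×10^-6; f = 0.01281
h_f = f(L/D)V²/2g = 5.161 m
Total head H = z + h_f = 44.6 + 5.161 = 49.76 m
P_hyd = ρgQH = 1025·9.81·0.252·49.76 = 126.1 kW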